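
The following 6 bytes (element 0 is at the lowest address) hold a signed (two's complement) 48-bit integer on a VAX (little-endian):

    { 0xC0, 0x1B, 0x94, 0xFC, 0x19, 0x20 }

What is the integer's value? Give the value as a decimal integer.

Little-endian stores the least-significant byte at the lowest address.
Reassemble most-significant byte first: 20 19 FC 94 1B C0 → 0x2019FC941BC0.
0x2019FC941BC0 = 35295983836096.

35295983836096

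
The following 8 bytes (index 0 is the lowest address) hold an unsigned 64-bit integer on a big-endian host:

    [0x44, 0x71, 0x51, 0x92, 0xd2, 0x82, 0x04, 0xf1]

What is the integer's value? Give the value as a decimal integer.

In big-endian order the high byte comes first in memory.
The bytes are already most-significant first: 0x44715192D28204F1.
0x44715192D28204F1 = 4931812757986215153.

4931812757986215153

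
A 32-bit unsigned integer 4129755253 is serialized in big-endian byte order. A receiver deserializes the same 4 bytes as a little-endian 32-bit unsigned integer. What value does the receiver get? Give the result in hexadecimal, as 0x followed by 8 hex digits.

4129755253 in 32-bit hexadecimal is 0xF6271075.
Stored big-endian, the bytes at ascending addresses are F6 27 10 75.
Read back as little-endian, the first byte is least significant, giving 0x751027F6.

0x751027F6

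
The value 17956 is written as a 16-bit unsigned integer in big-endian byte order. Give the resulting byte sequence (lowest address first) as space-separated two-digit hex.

46 24

17956 in hexadecimal, padded to 16 bits, is 0x4624.
Split into bytes (most-significant first): 46 24.
Big-endian stores the most-significant byte at the lowest address.
So the memory order matches the most-significant-first order: 46 24.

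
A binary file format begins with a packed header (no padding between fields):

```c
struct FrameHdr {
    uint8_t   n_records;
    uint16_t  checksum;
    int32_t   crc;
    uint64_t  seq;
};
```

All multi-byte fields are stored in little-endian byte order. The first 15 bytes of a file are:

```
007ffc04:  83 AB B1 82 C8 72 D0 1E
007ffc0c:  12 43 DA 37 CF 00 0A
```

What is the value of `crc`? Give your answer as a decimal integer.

`crc` follows `n_records` (1 B), `checksum` (2 B), so it starts at offset 1 + 2 = 3 and occupies 4 bytes.
Bytes at offsets 3..6: 82 C8 72 D0.
Little-endian: lowest address holds the least-significant byte.
Reassemble most-significant byte first: D0 72 C8 82 → 0xD072C882.
Top bit is set, so as a signed 32-bit value this is 0xD072C882 − 2^32 = -797783934.

-797783934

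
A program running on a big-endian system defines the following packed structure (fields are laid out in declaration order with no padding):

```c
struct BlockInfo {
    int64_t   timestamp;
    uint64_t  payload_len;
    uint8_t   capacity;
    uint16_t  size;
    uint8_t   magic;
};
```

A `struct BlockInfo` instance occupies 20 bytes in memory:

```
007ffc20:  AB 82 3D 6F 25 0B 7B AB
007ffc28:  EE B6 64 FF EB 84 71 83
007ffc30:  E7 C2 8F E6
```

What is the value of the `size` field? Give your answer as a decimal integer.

49807

`size` follows `timestamp` (8 B), `payload_len` (8 B), `capacity` (1 B), so it starts at offset 8 + 8 + 1 = 17 and occupies 2 bytes.
Bytes at offsets 17..18: C2 8F.
Big-endian: lowest address holds the most-significant byte.
The bytes are already most-significant first: 0xC28F.
0xC28F = 49807.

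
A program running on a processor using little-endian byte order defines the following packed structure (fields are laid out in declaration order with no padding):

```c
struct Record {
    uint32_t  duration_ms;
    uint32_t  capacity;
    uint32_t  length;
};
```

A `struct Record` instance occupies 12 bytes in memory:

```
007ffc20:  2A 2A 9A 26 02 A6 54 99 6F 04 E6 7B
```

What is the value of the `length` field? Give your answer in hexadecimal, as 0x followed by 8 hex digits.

0x7BE6046F

`length` follows `duration_ms` (4 B), `capacity` (4 B), so it starts at offset 4 + 4 = 8 and occupies 4 bytes.
Bytes at offsets 8..11: 6F 04 E6 7B.
In little-endian order the low byte comes first in memory.
Reassemble most-significant byte first: 7B E6 04 6F → 0x7BE6046F.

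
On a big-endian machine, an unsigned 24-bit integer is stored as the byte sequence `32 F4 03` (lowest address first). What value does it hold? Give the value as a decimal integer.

Big-endian: lowest address holds the most-significant byte.
The bytes are already most-significant first: 0x32F403.
0x32F403 = 3339267.

3339267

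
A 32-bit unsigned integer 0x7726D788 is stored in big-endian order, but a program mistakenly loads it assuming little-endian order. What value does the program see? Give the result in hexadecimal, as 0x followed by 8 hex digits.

0x88D72677

Stored big-endian, the bytes at ascending addresses are 77 26 D7 88.
Read back as little-endian, the first byte is least significant, giving 0x88D72677.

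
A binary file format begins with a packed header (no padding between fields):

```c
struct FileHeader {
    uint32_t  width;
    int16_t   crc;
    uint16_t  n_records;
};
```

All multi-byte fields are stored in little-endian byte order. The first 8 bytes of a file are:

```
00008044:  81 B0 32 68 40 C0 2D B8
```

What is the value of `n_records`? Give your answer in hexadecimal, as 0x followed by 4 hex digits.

`n_records` follows `width` (4 B), `crc` (2 B), so it starts at offset 4 + 2 = 6 and occupies 2 bytes.
Bytes at offsets 6..7: 2D B8.
Little-endian stores the least-significant byte at the lowest address.
Reassemble most-significant byte first: B8 2D → 0xB82D.

0xB82D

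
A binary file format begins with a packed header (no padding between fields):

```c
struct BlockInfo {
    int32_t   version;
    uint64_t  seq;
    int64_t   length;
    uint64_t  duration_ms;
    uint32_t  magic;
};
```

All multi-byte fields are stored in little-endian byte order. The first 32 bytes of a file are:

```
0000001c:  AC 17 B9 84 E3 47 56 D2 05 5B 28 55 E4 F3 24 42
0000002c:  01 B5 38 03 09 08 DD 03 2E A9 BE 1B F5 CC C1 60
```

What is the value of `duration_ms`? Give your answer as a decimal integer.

`duration_ms` follows `version` (4 B), `seq` (8 B), `length` (8 B), so it starts at offset 4 + 8 + 8 = 20 and occupies 8 bytes.
Bytes at offsets 20..27: 09 08 DD 03 2E A9 BE 1B.
In little-endian order the low byte comes first in memory.
Reassemble most-significant byte first: 1B BE A9 2E 03 DD 08 09 → 0x1BBEA92E03DD0809.
0x1BBEA92E03DD0809 = 1999221299697485833.

1999221299697485833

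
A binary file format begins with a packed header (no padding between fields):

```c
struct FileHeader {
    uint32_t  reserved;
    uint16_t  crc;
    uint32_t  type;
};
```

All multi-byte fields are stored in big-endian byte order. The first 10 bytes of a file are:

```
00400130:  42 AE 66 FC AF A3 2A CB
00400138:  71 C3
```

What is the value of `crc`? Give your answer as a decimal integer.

44963

`crc` follows `reserved` (4 bytes), so it starts at byte offset 4 and occupies 2 bytes.
Bytes at offsets 4..5: AF A3.
Big-endian stores the most-significant byte at the lowest address.
The bytes are already most-significant first: 0xAFA3.
0xAFA3 = 44963.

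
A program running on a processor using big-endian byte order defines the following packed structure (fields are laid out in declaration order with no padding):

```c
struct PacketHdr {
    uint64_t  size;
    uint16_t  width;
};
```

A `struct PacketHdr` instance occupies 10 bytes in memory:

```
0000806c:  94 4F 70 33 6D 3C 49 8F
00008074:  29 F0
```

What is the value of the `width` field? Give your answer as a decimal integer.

10736

`width` follows `size` (8 bytes), so it starts at byte offset 8 and occupies 2 bytes.
Bytes at offsets 8..9: 29 F0.
In big-endian order the high byte comes first in memory.
The bytes are already most-significant first: 0x29F0.
0x29F0 = 10736.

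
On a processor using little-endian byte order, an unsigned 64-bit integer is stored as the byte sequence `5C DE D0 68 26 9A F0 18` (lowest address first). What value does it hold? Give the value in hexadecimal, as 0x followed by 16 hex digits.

0x18F09A2668D0DE5C

In little-endian order the low byte comes first in memory.
Reassemble most-significant byte first: 18 F0 9A 26 68 D0 DE 5C → 0x18F09A2668D0DE5C.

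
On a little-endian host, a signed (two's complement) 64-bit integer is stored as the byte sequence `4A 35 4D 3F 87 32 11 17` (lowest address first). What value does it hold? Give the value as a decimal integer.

1662165293940421962

Little-endian: lowest address holds the least-significant byte.
Reassemble most-significant byte first: 17 11 32 87 3F 4D 35 4A → 0x171132873F4D354A.
0x171132873F4D354A = 1662165293940421962.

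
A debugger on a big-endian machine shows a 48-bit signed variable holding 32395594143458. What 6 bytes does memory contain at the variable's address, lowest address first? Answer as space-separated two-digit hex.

32395594143458 in hexadecimal, padded to 48 bits, is 0x1D76AFE196E2.
Split into bytes (most-significant first): 1D 76 AF E1 96 E2.
In big-endian order the high byte comes first in memory.
So the memory order matches the most-significant-first order: 1D 76 AF E1 96 E2.

1D 76 AF E1 96 E2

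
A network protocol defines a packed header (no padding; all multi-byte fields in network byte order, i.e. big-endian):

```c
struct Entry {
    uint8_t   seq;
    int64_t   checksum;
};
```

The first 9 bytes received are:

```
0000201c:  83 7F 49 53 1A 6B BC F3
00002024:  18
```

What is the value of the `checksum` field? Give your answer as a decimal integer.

`checksum` follows `seq` (1 byte), so it starts at byte offset 1 and occupies 8 bytes.
Bytes at offsets 1..8: 7F 49 53 1A 6B BC F3 18.
Big-endian: lowest address holds the most-significant byte.
The bytes are already most-significant first: 0x7F49531A6BBCF318.
0x7F49531A6BBCF318 = 9171953489058525976.

9171953489058525976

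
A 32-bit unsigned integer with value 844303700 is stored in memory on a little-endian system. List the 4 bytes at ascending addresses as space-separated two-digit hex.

844303700 in hexadecimal, padded to 32 bits, is 0x32530D54.
Split into bytes (most-significant first): 32 53 0D 54.
Little-endian stores the least-significant byte at the lowest address.
So at ascending addresses the bytes are 54 0D 53 32.

54 0D 53 32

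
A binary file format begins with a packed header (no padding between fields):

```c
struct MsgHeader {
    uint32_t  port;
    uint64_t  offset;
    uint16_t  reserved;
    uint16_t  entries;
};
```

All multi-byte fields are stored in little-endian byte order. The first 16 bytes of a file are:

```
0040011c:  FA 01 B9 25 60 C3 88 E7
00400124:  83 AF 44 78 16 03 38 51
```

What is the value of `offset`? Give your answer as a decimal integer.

8666244564027753312

`offset` follows `port` (4 bytes), so it starts at byte offset 4 and occupies 8 bytes.
Bytes at offsets 4..11: 60 C3 88 E7 83 AF 44 78.
In little-endian order the low byte comes first in memory.
Reassemble most-significant byte first: 78 44 AF 83 E7 88 C3 60 → 0x7844AF83E788C360.
0x7844AF83E788C360 = 8666244564027753312.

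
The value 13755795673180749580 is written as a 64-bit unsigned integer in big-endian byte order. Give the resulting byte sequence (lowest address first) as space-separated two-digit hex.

BE E6 67 48 8E CB 3F 0C

13755795673180749580 in hexadecimal, padded to 64 bits, is 0xBEE667488ECB3F0C.
Split into bytes (most-significant first): BE E6 67 48 8E CB 3F 0C.
Big-endian: lowest address holds the most-significant byte.
So the memory order matches the most-significant-first order: BE E6 67 48 8E CB 3F 0C.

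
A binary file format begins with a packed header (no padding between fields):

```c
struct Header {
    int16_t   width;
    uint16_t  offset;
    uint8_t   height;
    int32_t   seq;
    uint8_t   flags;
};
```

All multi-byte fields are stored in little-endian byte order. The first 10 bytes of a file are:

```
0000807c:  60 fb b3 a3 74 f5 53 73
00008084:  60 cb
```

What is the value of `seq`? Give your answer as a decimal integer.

1618170869

`seq` follows `width` (2 B), `offset` (2 B), `height` (1 B), so it starts at offset 2 + 2 + 1 = 5 and occupies 4 bytes.
Bytes at offsets 5..8: F5 53 73 60.
Little-endian: lowest address holds the least-significant byte.
Reassemble most-significant byte first: 60 73 53 F5 → 0x607353F5.
0x607353F5 = 1618170869.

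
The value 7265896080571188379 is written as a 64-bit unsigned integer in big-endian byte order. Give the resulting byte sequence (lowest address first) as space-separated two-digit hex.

64 D5 A5 FD 29 59 44 9B

7265896080571188379 in hexadecimal, padded to 64 bits, is 0x64D5A5FD2959449B.
Split into bytes (most-significant first): 64 D5 A5 FD 29 59 44 9B.
Big-endian: lowest address holds the most-significant byte.
So the memory order matches the most-significant-first order: 64 D5 A5 FD 29 59 44 9B.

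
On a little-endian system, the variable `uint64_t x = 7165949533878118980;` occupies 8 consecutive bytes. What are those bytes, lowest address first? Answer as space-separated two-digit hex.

44 6A 2E 5D 22 91 72 63

7165949533878118980 in hexadecimal, padded to 64 bits, is 0x637291225D2E6A44.
Split into bytes (most-significant first): 63 72 91 22 5D 2E 6A 44.
In little-endian order the low byte comes first in memory.
So at ascending addresses the bytes are 44 6A 2E 5D 22 91 72 63.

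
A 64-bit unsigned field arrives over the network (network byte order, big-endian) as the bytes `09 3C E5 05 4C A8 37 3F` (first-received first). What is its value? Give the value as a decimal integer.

In big-endian order the high byte comes first in memory.
The bytes are already most-significant first: 0x093CE5054CA8373F.
0x093CE5054CA8373F = 665658655867680575.

665658655867680575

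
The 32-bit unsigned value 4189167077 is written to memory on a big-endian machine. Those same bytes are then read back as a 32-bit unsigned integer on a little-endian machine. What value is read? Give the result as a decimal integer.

3852317177

4189167077 in 32-bit hexadecimal is 0xF9B19DE5.
Stored big-endian, the bytes at ascending addresses are F9 B1 9D E5.
Read back as little-endian, the first byte is least significant, giving 0xE59DB1F9.
0xE59DB1F9 = 3852317177.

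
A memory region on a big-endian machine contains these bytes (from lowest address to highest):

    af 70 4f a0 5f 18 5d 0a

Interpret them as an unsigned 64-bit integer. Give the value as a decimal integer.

12641691704237776138

Big-endian: lowest address holds the most-significant byte.
The bytes are already most-significant first: 0xAF704FA05F185D0A.
0xAF704FA05F185D0A = 12641691704237776138.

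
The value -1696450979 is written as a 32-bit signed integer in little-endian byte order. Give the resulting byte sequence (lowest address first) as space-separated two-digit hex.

5D 36 E2 9A

Two's complement of -1696450979 in 32 bits: 1696450979 = 0x651DC9A3; invert → 0x9AE2365C; add 1 → 0x9AE2365D.
Split into bytes (most-significant first): 9A E2 36 5D.
Little-endian stores the least-significant byte at the lowest address.
So at ascending addresses the bytes are 5D 36 E2 9A.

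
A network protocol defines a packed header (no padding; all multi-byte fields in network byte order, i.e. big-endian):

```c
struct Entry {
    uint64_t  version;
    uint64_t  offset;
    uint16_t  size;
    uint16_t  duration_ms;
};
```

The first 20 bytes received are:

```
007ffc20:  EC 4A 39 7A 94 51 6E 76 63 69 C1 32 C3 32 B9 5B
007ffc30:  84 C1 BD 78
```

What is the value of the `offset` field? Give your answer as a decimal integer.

7163469106076891483

`offset` follows `version` (8 bytes), so it starts at byte offset 8 and occupies 8 bytes.
Bytes at offsets 8..15: 63 69 C1 32 C3 32 B9 5B.
Big-endian stores the most-significant byte at the lowest address.
The bytes are already most-significant first: 0x6369C132C332B95B.
0x6369C132C332B95B = 7163469106076891483.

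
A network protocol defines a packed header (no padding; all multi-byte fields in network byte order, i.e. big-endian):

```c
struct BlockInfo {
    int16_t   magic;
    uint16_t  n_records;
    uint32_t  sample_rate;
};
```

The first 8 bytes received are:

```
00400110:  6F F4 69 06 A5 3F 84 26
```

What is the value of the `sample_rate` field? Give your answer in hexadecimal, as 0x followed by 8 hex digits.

0xA53F8426

`sample_rate` follows `magic` (2 B), `n_records` (2 B), so it starts at offset 2 + 2 = 4 and occupies 4 bytes.
Bytes at offsets 4..7: A5 3F 84 26.
In big-endian order the high byte comes first in memory.
The bytes are already most-significant first: 0xA53F8426.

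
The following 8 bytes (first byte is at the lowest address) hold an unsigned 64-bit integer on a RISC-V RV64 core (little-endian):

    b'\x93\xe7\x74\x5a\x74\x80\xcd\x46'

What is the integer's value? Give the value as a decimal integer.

Little-endian stores the least-significant byte at the lowest address.
Reassemble most-significant byte first: 46 CD 80 74 5A 74 E7 93 → 0x46CD80745A74E793.
0x46CD80745A74E793 = 5101875190102812563.

5101875190102812563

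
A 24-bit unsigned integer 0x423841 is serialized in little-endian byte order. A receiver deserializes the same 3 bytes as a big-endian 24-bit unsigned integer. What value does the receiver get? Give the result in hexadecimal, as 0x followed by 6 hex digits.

0x413842

Stored little-endian, the bytes at ascending addresses are 41 38 42.
Read back as big-endian, the last byte is least significant, giving 0x413842.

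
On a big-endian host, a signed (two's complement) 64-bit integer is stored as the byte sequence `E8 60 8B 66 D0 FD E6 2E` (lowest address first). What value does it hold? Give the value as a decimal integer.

-1702207385436821970

In big-endian order the high byte comes first in memory.
The bytes are already most-significant first: 0xE8608B66D0FDE62E.
Top bit is set, so as a signed 64-bit value this is 0xE8608B66D0FDE62E − 2^64 = -1702207385436821970.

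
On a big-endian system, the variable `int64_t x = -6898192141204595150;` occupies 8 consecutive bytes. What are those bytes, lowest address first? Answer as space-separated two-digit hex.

A0 44 B2 CB B7 1B DE 32

Two's complement of -6898192141204595150 in 64 bits: 6898192141204595150 = 0x5FBB4D3448E421CE; invert → 0xA044B2CBB71BDE31; add 1 → 0xA044B2CBB71BDE32.
Split into bytes (most-significant first): A0 44 B2 CB B7 1B DE 32.
In big-endian order the high byte comes first in memory.
So the memory order matches the most-significant-first order: A0 44 B2 CB B7 1B DE 32.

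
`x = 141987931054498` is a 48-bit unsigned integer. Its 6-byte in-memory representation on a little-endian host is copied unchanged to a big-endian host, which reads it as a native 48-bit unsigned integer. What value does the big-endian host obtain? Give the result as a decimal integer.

141987931054498 in 48-bit hexadecimal is 0x8123243161A2.
Stored little-endian, the bytes at ascending addresses are A2 61 31 24 23 81.
Read back as big-endian, the last byte is least significant, giving 0xA26131242381.
0xA26131242381 = 178538319979393.

178538319979393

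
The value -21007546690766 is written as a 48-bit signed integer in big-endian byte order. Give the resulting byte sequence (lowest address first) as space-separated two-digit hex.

EC E4 CC A4 53 32

Two's complement of -21007546690766 in 48 bits: 21007546690766 = 0x131B335BACCE; invert → 0xECE4CCA45331; add 1 → 0xECE4CCA45332.
Split into bytes (most-significant first): EC E4 CC A4 53 32.
Big-endian stores the most-significant byte at the lowest address.
So the memory order matches the most-significant-first order: EC E4 CC A4 53 32.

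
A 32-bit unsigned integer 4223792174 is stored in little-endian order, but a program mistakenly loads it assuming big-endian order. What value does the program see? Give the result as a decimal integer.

4223792174 in 32-bit hexadecimal is 0xFBC1F42E.
Stored little-endian, the bytes at ascending addresses are 2E F4 C1 FB.
Read back as big-endian, the last byte is least significant, giving 0x2EF4C1FB.
0x2EF4C1FB = 787792379.

787792379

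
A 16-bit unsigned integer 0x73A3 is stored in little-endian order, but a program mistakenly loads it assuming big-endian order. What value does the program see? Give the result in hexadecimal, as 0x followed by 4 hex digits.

0xA373

Stored little-endian, the bytes at ascending addresses are A3 73.
Read back as big-endian, the last byte is least significant, giving 0xA373.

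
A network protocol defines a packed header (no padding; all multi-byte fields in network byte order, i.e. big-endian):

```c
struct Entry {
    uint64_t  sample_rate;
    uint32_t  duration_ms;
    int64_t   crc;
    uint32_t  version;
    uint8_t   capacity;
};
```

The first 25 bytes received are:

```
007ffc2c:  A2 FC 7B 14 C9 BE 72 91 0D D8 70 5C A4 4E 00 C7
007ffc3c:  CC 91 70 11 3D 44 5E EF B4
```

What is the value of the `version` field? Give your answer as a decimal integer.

`version` follows `sample_rate` (8 B), `duration_ms` (4 B), `crc` (8 B), so it starts at offset 8 + 4 + 8 = 20 and occupies 4 bytes.
Bytes at offsets 20..23: 3D 44 5E EF.
Big-endian: lowest address holds the most-significant byte.
The bytes are already most-significant first: 0x3D445EEF.
0x3D445EEF = 1027890927.

1027890927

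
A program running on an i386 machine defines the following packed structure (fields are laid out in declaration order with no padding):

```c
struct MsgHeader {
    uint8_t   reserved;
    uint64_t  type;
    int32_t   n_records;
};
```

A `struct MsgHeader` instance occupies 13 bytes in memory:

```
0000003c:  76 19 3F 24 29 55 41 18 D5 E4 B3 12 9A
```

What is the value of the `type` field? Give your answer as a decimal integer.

15355094763537973017

`type` follows `reserved` (1 byte), so it starts at byte offset 1 and occupies 8 bytes.
Bytes at offsets 1..8: 19 3F 24 29 55 41 18 D5.
Little-endian stores the least-significant byte at the lowest address.
Reassemble most-significant byte first: D5 18 41 55 29 24 3F 19 → 0xD518415529243F19.
0xD518415529243F19 = 15355094763537973017.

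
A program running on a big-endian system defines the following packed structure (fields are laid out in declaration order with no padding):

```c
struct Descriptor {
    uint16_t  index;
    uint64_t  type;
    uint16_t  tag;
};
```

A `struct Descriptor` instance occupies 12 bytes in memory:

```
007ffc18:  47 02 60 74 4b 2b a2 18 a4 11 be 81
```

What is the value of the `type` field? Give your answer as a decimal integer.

`type` follows `index` (2 bytes), so it starts at byte offset 2 and occupies 8 bytes.
Bytes at offsets 2..9: 60 74 4B 2B A2 18 A4 11.
Big-endian: lowest address holds the most-significant byte.
The bytes are already most-significant first: 0x60744B2BA218A411.
0x60744B2BA218A411 = 6950262775714718737.

6950262775714718737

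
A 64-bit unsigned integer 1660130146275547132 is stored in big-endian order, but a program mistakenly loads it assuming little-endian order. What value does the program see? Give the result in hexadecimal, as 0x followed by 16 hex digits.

0xFCD7AB8192F70917

1660130146275547132 in 64-bit hexadecimal is 0x1709F79281ABD7FC.
Stored big-endian, the bytes at ascending addresses are 17 09 F7 92 81 AB D7 FC.
Read back as little-endian, the first byte is least significant, giving 0xFCD7AB8192F70917.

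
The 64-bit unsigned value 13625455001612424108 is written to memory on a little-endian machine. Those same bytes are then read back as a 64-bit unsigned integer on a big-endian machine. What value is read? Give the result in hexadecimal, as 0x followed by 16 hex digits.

0xAC932D1A225717BD

13625455001612424108 in 64-bit hexadecimal is 0xBD1757221A2D93AC.
Stored little-endian, the bytes at ascending addresses are AC 93 2D 1A 22 57 17 BD.
Read back as big-endian, the last byte is least significant, giving 0xAC932D1A225717BD.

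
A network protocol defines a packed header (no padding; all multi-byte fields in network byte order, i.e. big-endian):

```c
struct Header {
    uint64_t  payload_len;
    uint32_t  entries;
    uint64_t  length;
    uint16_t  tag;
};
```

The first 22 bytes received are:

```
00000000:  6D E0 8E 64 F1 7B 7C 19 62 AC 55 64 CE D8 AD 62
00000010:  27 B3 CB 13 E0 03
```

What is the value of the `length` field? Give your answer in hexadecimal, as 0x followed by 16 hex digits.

0xCED8AD6227B3CB13

`length` follows `payload_len` (8 B), `entries` (4 B), so it starts at offset 8 + 4 = 12 and occupies 8 bytes.
Bytes at offsets 12..19: CE D8 AD 62 27 B3 CB 13.
Big-endian: lowest address holds the most-significant byte.
The bytes are already most-significant first: 0xCED8AD6227B3CB13.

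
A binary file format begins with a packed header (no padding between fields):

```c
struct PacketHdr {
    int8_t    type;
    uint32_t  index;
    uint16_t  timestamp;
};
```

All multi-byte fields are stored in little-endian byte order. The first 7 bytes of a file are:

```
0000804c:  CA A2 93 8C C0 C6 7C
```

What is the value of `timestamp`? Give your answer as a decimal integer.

31942

`timestamp` follows `type` (1 B), `index` (4 B), so it starts at offset 1 + 4 = 5 and occupies 2 bytes.
Bytes at offsets 5..6: C6 7C.
In little-endian order the low byte comes first in memory.
Reassemble most-significant byte first: 7C C6 → 0x7CC6.
0x7CC6 = 31942.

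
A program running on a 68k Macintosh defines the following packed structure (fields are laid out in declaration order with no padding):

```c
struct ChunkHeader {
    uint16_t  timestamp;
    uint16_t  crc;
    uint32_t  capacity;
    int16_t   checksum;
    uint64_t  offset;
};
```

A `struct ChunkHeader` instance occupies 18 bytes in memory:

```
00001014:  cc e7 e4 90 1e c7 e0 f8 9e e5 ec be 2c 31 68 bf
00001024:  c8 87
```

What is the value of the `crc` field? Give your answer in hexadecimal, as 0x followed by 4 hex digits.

0xE490

`crc` follows `timestamp` (2 bytes), so it starts at byte offset 2 and occupies 2 bytes.
Bytes at offsets 2..3: E4 90.
Big-endian stores the most-significant byte at the lowest address.
The bytes are already most-significant first: 0xE490.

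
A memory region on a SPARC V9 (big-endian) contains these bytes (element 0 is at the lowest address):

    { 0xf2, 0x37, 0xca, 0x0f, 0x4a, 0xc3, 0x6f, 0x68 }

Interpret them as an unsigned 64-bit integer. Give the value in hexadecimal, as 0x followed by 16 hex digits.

Big-endian stores the most-significant byte at the lowest address.
The bytes are already most-significant first: 0xF237CA0F4AC36F68.

0xF237CA0F4AC36F68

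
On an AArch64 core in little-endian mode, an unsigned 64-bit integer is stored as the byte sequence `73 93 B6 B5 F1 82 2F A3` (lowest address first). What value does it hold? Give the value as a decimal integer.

Little-endian: lowest address holds the least-significant byte.
Reassemble most-significant byte first: A3 2F 82 F1 B5 B6 93 73 → 0xA32F82F1B5B69373.
0xA32F82F1B5B69373 = 11758761126735025011.

11758761126735025011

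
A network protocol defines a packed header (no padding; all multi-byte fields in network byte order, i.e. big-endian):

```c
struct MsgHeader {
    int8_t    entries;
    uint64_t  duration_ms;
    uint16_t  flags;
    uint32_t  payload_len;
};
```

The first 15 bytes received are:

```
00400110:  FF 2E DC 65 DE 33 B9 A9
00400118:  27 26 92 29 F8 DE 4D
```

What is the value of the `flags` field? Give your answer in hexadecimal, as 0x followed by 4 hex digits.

0x2692

`flags` follows `entries` (1 B), `duration_ms` (8 B), so it starts at offset 1 + 8 = 9 and occupies 2 bytes.
Bytes at offsets 9..10: 26 92.
Big-endian stores the most-significant byte at the lowest address.
The bytes are already most-significant first: 0x2692.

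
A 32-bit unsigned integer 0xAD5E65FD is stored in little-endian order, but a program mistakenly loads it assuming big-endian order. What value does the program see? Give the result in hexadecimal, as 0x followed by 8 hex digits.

Stored little-endian, the bytes at ascending addresses are FD 65 5E AD.
Read back as big-endian, the last byte is least significant, giving 0xFD655EAD.

0xFD655EAD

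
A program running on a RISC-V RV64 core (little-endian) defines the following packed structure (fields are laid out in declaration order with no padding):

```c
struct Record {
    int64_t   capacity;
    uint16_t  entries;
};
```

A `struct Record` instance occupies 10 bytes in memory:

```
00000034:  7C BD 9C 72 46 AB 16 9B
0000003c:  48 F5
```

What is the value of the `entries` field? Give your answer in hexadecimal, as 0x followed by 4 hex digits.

`entries` follows `capacity` (8 bytes), so it starts at byte offset 8 and occupies 2 bytes.
Bytes at offsets 8..9: 48 F5.
In little-endian order the low byte comes first in memory.
Reassemble most-significant byte first: F5 48 → 0xF548.

0xF548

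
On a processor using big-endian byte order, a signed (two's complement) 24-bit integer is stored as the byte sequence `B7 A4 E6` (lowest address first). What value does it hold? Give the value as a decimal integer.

-4741914

Big-endian: lowest address holds the most-significant byte.
The bytes are already most-significant first: 0xB7A4E6.
Top bit is set, so as a signed 24-bit value this is 0xB7A4E6 − 2^24 = -4741914.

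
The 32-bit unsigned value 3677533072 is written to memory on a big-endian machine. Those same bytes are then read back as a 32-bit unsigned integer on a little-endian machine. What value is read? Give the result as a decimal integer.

3677533072 in 32-bit hexadecimal is 0xDB32B390.
Stored big-endian, the bytes at ascending addresses are DB 32 B3 90.
Read back as little-endian, the first byte is least significant, giving 0x90B332DB.
0x90B332DB = 2427663067.

2427663067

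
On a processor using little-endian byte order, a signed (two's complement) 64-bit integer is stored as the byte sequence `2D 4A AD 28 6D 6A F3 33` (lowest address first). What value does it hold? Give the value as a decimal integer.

Little-endian stores the least-significant byte at the lowest address.
Reassemble most-significant byte first: 33 F3 6A 6D 28 AD 4A 2D → 0x33F36A6D28AD4A2D.
0x33F36A6D28AD4A2D = 3743452732341439021.

3743452732341439021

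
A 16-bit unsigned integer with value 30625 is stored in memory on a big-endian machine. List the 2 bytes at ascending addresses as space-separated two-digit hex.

30625 in hexadecimal, padded to 16 bits, is 0x77A1.
Split into bytes (most-significant first): 77 A1.
Big-endian stores the most-significant byte at the lowest address.
So the memory order matches the most-significant-first order: 77 A1.

77 A1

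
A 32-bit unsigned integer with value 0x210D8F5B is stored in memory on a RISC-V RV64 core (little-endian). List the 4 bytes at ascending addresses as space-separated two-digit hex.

Split into bytes (most-significant first): 21 0D 8F 5B.
Little-endian: lowest address holds the least-significant byte.
So at ascending addresses the bytes are 5B 8F 0D 21.

5B 8F 0D 21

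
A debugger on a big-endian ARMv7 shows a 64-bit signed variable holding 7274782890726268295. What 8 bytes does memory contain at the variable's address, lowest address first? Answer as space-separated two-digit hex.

64 F5 38 7E E3 D4 1D 87

7274782890726268295 in hexadecimal, padded to 64 bits, is 0x64F5387EE3D41D87.
Split into bytes (most-significant first): 64 F5 38 7E E3 D4 1D 87.
In big-endian order the high byte comes first in memory.
So the memory order matches the most-significant-first order: 64 F5 38 7E E3 D4 1D 87.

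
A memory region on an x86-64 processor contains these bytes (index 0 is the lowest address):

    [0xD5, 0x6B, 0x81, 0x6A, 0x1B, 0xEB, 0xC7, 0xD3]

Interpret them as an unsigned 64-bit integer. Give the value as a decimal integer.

15260424365351726037

In little-endian order the low byte comes first in memory.
Reassemble most-significant byte first: D3 C7 EB 1B 6A 81 6B D5 → 0xD3C7EB1B6A816BD5.
0xD3C7EB1B6A816BD5 = 15260424365351726037.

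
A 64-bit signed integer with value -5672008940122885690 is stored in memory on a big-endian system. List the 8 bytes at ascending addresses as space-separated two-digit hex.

B1 48 F9 EB A9 22 B1 C6

Two's complement of -5672008940122885690 in 64 bits: 5672008940122885690 = 0x4EB7061456DD4E3A; invert → 0xB148F9EBA922B1C5; add 1 → 0xB148F9EBA922B1C6.
Split into bytes (most-significant first): B1 48 F9 EB A9 22 B1 C6.
In big-endian order the high byte comes first in memory.
So the memory order matches the most-significant-first order: B1 48 F9 EB A9 22 B1 C6.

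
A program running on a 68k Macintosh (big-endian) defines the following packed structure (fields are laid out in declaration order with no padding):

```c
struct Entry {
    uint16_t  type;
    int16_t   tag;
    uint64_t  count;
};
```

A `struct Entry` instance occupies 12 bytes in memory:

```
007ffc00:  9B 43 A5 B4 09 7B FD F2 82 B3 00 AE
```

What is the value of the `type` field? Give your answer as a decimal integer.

`type` is the first field, at byte offset 0, occupying 2 bytes.
Bytes at offsets 0..1: 9B 43.
Big-endian: lowest address holds the most-significant byte.
The bytes are already most-significant first: 0x9B43.
0x9B43 = 39747.

39747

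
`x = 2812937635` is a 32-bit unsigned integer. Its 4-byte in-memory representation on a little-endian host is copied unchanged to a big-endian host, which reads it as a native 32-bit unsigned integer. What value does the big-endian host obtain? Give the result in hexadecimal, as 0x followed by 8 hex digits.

2812937635 in 32-bit hexadecimal is 0xA7AA05A3.
Stored little-endian, the bytes at ascending addresses are A3 05 AA A7.
Read back as big-endian, the last byte is least significant, giving 0xA305AAA7.

0xA305AAA7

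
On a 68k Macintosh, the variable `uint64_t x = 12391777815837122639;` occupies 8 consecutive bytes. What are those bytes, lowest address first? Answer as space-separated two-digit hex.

12391777815837122639 in hexadecimal, padded to 64 bits, is 0xABF87044E089A04F.
Split into bytes (most-significant first): AB F8 70 44 E0 89 A0 4F.
Big-endian: lowest address holds the most-significant byte.
So the memory order matches the most-significant-first order: AB F8 70 44 E0 89 A0 4F.

AB F8 70 44 E0 89 A0 4F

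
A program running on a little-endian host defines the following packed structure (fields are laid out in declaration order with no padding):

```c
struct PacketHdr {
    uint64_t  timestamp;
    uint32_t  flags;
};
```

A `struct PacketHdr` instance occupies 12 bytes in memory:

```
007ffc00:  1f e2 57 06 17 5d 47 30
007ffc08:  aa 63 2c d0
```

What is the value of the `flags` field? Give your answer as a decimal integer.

`flags` follows `timestamp` (8 bytes), so it starts at byte offset 8 and occupies 4 bytes.
Bytes at offsets 8..11: AA 63 2C D0.
In little-endian order the low byte comes first in memory.
Reassemble most-significant byte first: D0 2C 63 AA → 0xD02C63AA.
0xD02C63AA = 3492570026.

3492570026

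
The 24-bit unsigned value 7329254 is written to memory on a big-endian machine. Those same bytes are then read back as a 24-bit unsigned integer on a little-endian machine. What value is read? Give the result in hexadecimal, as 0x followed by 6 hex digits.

0xE6D56F

7329254 in 24-bit hexadecimal is 0x6FD5E6.
Stored big-endian, the bytes at ascending addresses are 6F D5 E6.
Read back as little-endian, the first byte is least significant, giving 0xE6D56F.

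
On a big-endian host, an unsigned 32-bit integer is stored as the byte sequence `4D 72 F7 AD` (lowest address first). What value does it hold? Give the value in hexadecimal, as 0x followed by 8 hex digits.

Big-endian stores the most-significant byte at the lowest address.
The bytes are already most-significant first: 0x4D72F7AD.

0x4D72F7AD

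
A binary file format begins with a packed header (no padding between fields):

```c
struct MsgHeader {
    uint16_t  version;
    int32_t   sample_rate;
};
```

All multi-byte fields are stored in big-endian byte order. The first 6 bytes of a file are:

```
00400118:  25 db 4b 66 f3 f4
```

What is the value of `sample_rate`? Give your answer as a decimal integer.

`sample_rate` follows `version` (2 bytes), so it starts at byte offset 2 and occupies 4 bytes.
Bytes at offsets 2..5: 4B 66 F3 F4.
Big-endian stores the most-significant byte at the lowest address.
The bytes are already most-significant first: 0x4B66F3F4.
0x4B66F3F4 = 1265038324.

1265038324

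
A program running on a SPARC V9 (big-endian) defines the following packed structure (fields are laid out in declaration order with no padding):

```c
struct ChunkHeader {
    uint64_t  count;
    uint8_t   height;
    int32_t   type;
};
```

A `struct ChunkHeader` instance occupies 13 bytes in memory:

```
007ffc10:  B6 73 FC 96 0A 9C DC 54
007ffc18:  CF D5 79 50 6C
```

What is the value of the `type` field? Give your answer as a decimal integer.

`type` follows `count` (8 B), `height` (1 B), so it starts at offset 8 + 1 = 9 and occupies 4 bytes.
Bytes at offsets 9..12: D5 79 50 6C.
Big-endian: lowest address holds the most-significant byte.
The bytes are already most-significant first: 0xD579506C.
Top bit is set, so as a signed 32-bit value this is 0xD579506C − 2^32 = -713469844.

-713469844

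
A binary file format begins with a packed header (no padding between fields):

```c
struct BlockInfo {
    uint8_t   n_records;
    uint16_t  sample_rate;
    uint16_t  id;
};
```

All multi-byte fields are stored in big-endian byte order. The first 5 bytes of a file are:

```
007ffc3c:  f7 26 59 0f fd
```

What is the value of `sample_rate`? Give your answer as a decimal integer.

9817

`sample_rate` follows `n_records` (1 byte), so it starts at byte offset 1 and occupies 2 bytes.
Bytes at offsets 1..2: 26 59.
In big-endian order the high byte comes first in memory.
The bytes are already most-significant first: 0x2659.
0x2659 = 9817.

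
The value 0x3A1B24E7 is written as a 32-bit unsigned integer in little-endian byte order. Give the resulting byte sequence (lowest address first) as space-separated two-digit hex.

Split into bytes (most-significant first): 3A 1B 24 E7.
Little-endian: lowest address holds the least-significant byte.
So at ascending addresses the bytes are E7 24 1B 3A.

E7 24 1B 3A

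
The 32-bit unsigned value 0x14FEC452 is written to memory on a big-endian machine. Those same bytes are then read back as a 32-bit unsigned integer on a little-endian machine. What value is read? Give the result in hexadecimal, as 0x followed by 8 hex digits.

0x52C4FE14

Stored big-endian, the bytes at ascending addresses are 14 FE C4 52.
Read back as little-endian, the first byte is least significant, giving 0x52C4FE14.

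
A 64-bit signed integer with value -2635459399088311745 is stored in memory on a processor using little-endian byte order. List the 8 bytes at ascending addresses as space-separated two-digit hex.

3F 72 60 C9 A3 F7 6C DB

Two's complement of -2635459399088311745 in 64 bits: 2635459399088311745 = 0x2493085C369F8DC1; invert → 0xDB6CF7A3C960723E; add 1 → 0xDB6CF7A3C960723F.
Split into bytes (most-significant first): DB 6C F7 A3 C9 60 72 3F.
Little-endian stores the least-significant byte at the lowest address.
So at ascending addresses the bytes are 3F 72 60 C9 A3 F7 6C DB.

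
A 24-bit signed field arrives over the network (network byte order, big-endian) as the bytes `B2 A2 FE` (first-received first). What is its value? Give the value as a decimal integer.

-5070082

Big-endian: lowest address holds the most-significant byte.
The bytes are already most-significant first: 0xB2A2FE.
Top bit is set, so as a signed 24-bit value this is 0xB2A2FE − 2^24 = -5070082.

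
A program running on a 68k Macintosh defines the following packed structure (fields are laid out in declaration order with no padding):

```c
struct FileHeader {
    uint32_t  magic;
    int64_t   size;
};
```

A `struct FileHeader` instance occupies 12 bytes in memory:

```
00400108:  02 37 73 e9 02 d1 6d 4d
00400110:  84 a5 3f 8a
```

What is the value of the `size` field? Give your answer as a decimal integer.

203063637913714570

`size` follows `magic` (4 bytes), so it starts at byte offset 4 and occupies 8 bytes.
Bytes at offsets 4..11: 02 D1 6D 4D 84 A5 3F 8A.
In big-endian order the high byte comes first in memory.
The bytes are already most-significant first: 0x02D16D4D84A53F8A.
0x02D16D4D84A53F8A = 203063637913714570.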